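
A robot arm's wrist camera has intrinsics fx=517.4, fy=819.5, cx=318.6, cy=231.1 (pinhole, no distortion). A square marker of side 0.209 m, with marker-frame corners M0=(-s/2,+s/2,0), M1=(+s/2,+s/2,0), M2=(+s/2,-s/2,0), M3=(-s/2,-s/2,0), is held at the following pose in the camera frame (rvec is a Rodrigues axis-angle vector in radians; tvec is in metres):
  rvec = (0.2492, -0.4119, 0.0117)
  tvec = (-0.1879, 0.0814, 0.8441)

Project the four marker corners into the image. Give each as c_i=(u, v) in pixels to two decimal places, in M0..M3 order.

Intrinsics K: fx=517.4, fy=819.5, cx=318.6, cy=231.1
Marker side s = 0.209 m; corners in marker frame (Z=0):
  M0 = (-0.1045, +0.1045, 0)
  M1 = (+0.1045, +0.1045, 0)
  M2 = (+0.1045, -0.1045, 0)
  M3 = (-0.1045, -0.1045, 0)
rvec = (0.2492, -0.4119, 0.0117), |rvec| = θ = 0.48156 rad = 27.591°
Rodrigues: sinθ=0.46316, 1−cosθ=0.11373; R = I + sinθ·[k]× + (1−cosθ)·[k]×²:
    [+0.91673 -0.06159 -0.39473]
    [-0.03909 +0.96948 -0.24204]
    [+0.39759 +0.23732 +0.88634]
t = (-0.1879, 0.0814, 0.8441) m
M0: Pc = R·M0+t = (-0.29013, +0.18679, +0.82735); u = 517.4·(-0.29013)/0.82735 + 318.6 = 137.1588, v = 819.5·(+0.18679)/0.82735 + 231.1 = 416.1223
M1: Pc = R·M1+t = (-0.09854, +0.17863, +0.91045); u = 517.4·(-0.09854)/0.91045 + 318.6 = 262.6016, v = 819.5·(+0.17863)/0.91045 + 231.1 = 391.8824
M2: Pc = R·M2+t = (-0.08567, -0.02399, +0.86085); u = 517.4·(-0.08567)/0.86085 + 318.6 = 267.1121, v = 819.5·(-0.02399)/0.86085 + 231.1 = 208.2577
M3: Pc = R·M3+t = (-0.27726, -0.01583, +0.77775); u = 517.4·(-0.27726)/0.77775 + 318.6 = 134.1514, v = 819.5·(-0.01583)/0.77775 + 231.1 = 214.4245

c0=(137.16, 416.12) c1=(262.60, 391.88) c2=(267.11, 208.26) c3=(134.15, 214.42)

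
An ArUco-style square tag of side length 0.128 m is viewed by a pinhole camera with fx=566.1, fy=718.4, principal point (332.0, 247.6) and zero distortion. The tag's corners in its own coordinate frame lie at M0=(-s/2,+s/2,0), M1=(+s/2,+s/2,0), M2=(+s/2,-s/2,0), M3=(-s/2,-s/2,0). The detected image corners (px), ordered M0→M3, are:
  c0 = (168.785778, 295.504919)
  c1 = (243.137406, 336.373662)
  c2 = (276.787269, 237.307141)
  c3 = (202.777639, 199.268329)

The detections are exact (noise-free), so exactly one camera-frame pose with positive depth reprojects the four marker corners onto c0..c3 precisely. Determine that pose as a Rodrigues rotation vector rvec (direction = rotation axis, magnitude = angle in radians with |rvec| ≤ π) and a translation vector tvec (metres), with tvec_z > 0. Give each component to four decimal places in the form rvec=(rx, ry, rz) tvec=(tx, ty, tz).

rvec=(-0.1315, 0.1340, 0.3881) tvec=(-0.1675, 0.0228, 0.8666)

Intrinsics K: fx=566.1, fy=718.4, cx=332.0, cy=247.6
Marker side s = 0.128 m; corners in marker frame (Z=0):
  M0 = (-0.0640, +0.0640, 0)
  M1 = (+0.0640, +0.0640, 0)
  M2 = (+0.0640, -0.0640, 0)
  M3 = (-0.0640, -0.0640, 0)
Detected image corners:
  c0 = (168.785778, 295.504919) px
  c1 = (243.137406, 336.373662) px
  c2 = (276.787269, 237.307141) px
  c3 = (202.777639, 199.268329) px
Planar DLT: solve 8×8 A·h = b for H (H[2,2]=1):
  H  [+539.65457 -290.44671 +222.57461]
  H  [+260.36316 +731.36824 +266.52022]
  H  [-0.17890 -0.11758 +1.00000]
B = K⁻¹H; ‖b₁‖=1.153968, ‖b₂‖=1.153968; λ = 2/(‖b₁‖+‖b₂‖) = 0.866575, sign → tz>0 ⇒ λ=+0.866575
r₁ = λ·B[:,0] = (+0.91701,+0.36750,-0.15503); r₂ = λ·B[:,1] = (-0.38485,+0.91734,-0.10189)
r₃ = r₁×r₂ = (+0.10477,+0.15310,+0.98264); SVD([r₁ r₂ r₃]) → R = UVᵀ:
  R  [+0.91701 -0.38485 +0.10477]
  R  [+0.36750 +0.91734 +0.15310]
  R  [-0.15503 -0.10189 +0.98264]
t = (-0.16751, +0.02282, +0.86658) m
tr R = 2.816990; θ = arccos((tr R − 1)/2) = 0.431128 rad = 24.702°
axis k = ((R−Rᵀ)₃₂, (R−Rᵀ)₁₃, (R−Rᵀ)₂₁) / (2 sinθ) = (-0.305096, +0.310840, +0.900164)
rvec = θ·k = (-0.131535, +0.134012, +0.388085)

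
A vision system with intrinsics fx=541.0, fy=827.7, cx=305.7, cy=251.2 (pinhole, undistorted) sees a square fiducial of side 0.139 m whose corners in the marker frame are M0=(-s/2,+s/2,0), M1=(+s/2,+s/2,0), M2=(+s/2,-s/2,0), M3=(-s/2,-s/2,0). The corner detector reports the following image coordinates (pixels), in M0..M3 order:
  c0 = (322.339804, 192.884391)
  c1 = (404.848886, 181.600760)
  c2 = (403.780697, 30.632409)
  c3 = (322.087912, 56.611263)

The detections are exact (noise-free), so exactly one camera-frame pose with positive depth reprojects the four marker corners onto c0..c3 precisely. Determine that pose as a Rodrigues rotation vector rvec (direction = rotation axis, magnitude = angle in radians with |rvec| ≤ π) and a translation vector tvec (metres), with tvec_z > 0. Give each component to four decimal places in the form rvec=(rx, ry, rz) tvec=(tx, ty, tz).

Intrinsics K: fx=541.0, fy=827.7, cx=305.7, cy=251.2
Marker side s = 0.139 m; corners in marker frame (Z=0):
  M0 = (-0.0695, +0.0695, 0)
  M1 = (+0.0695, +0.0695, 0)
  M2 = (+0.0695, -0.0695, 0)
  M3 = (-0.0695, -0.0695, 0)
Detected image corners:
  c0 = (322.339804, 192.884391) px
  c1 = (404.848886, 181.600760) px
  c2 = (403.780697, 30.632409) px
  c3 = (322.087912, 56.611263) px
Planar DLT: solve 8×8 A·h = b for H (H[2,2]=1):
  H  [+320.14870 -19.21300 +361.13843]
  H  [-220.23108 +1022.94135 +115.58718]
  H  [-0.74462 -0.06554 +1.00000]
B = K⁻¹H; ‖b₁‖=1.257486, ‖b₂‖=1.257486; λ = 2/(‖b₁‖+‖b₂‖) = 0.795237, sign → tz>0 ⇒ λ=+0.795237
r₁ = λ·B[:,0] = (+0.80520,-0.03188,-0.59215); r₂ = λ·B[:,1] = (+0.00121,+0.99864,-0.05212)
r₃ = r₁×r₂ = (+0.59300,+0.04125,+0.80414); SVD([r₁ r₂ r₃]) → R = UVᵀ:
  R  [+0.80520 +0.00121 +0.59300]
  R  [-0.03188 +0.99864 +0.04125]
  R  [-0.59215 -0.05212 +0.80414]
t = (+0.08149, -0.13029, +0.79524) m
tr R = 2.607983; θ = arccos((tr R − 1)/2) = 0.636819 rad = 36.487°
axis k = ((R−Rᵀ)₃₂, (R−Rᵀ)₁₃, (R−Rᵀ)₂₁) / (2 sinθ) = (-0.078513, +0.996525, -0.027826)
rvec = θ·k = (-0.049999, +0.634605, -0.017720)

rvec=(-0.0500, 0.6346, -0.0177) tvec=(0.0815, -0.1303, 0.7952)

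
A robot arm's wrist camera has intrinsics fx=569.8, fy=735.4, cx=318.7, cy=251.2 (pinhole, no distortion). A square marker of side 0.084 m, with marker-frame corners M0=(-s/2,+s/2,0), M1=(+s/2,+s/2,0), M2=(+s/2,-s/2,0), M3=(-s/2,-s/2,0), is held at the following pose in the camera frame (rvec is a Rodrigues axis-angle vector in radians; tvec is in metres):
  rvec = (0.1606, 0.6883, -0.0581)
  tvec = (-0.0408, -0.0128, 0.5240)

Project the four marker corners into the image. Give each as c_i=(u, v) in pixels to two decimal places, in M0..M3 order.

c0=(248.28, 289.06) c1=(314.23, 293.04) c2=(303.79, 170.12) c3=(237.56, 178.11)

Intrinsics K: fx=569.8, fy=735.4, cx=318.7, cy=251.2
Marker side s = 0.084 m; corners in marker frame (Z=0):
  M0 = (-0.0420, +0.0420, 0)
  M1 = (+0.0420, +0.0420, 0)
  M2 = (+0.0420, -0.0420, 0)
  M3 = (-0.0420, -0.0420, 0)
rvec = (0.1606, 0.6883, -0.0581), |rvec| = θ = 0.70917 rad = 40.633°
Rodrigues: sinθ=0.65121, 1−cosθ=0.24110; R = I + sinθ·[k]× + (1−cosθ)·[k]×²:
    [+0.77127 +0.10634 +0.62757]
    [-0.00036 +0.98602 -0.16664]
    [-0.63651 +0.12830 +0.76052]
t = (-0.0408, -0.0128, 0.5240) m
M0: Pc = R·M0+t = (-0.06873, +0.02863, +0.55612); u = 569.8·(-0.06873)/0.55612 + 318.7 = 248.2829, v = 735.4·(+0.02863)/0.55612 + 251.2 = 289.0565
M1: Pc = R·M1+t = (-0.00394, +0.02860, +0.50266); u = 569.8·(-0.00394)/0.50266 + 318.7 = 314.2332, v = 735.4·(+0.02860)/0.50266 + 251.2 = 293.0393
M2: Pc = R·M2+t = (-0.01287, -0.05423, +0.49188); u = 569.8·(-0.01287)/0.49188 + 318.7 = 303.7874, v = 735.4·(-0.05423)/0.49188 + 251.2 = 170.1248
M3: Pc = R·M3+t = (-0.07766, -0.05420, +0.54534); u = 569.8·(-0.07766)/0.54534 + 318.7 = 237.5579, v = 735.4·(-0.05420)/0.54534 + 251.2 = 178.1142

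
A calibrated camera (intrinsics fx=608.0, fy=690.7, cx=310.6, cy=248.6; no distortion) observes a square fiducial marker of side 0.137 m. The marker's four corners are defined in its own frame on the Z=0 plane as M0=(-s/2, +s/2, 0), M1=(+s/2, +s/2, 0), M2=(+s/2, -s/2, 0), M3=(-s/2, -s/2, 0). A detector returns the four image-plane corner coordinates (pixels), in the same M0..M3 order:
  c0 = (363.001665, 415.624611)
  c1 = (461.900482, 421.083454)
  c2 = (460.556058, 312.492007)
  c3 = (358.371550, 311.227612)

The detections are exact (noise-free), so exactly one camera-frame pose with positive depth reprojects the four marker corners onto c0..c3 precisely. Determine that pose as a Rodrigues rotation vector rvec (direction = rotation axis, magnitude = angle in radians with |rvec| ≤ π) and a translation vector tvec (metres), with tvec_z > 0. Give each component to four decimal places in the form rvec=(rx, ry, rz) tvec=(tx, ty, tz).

Intrinsics K: fx=608.0, fy=690.7, cx=310.6, cy=248.6
Marker side s = 0.137 m; corners in marker frame (Z=0):
  M0 = (-0.0685, +0.0685, 0)
  M1 = (+0.0685, +0.0685, 0)
  M2 = (+0.0685, -0.0685, 0)
  M3 = (-0.0685, -0.0685, 0)
Detected image corners:
  c0 = (363.001665, 415.624611) px
  c1 = (461.900482, 421.083454) px
  c2 = (460.556058, 312.492007) px
  c3 = (358.371550, 311.227612) px
Planar DLT: solve 8×8 A·h = b for H (H[2,2]=1):
  H  [+612.32172 +123.68268 +409.96586]
  H  [-83.01950 +867.31623 +365.97498]
  H  [-0.29530 +0.24731 +1.00000]
B = K⁻¹H; ‖b₁‖=1.195105, ‖b₂‖=1.195105; λ = 2/(‖b₁‖+‖b₂‖) = 0.836747, sign → tz>0 ⇒ λ=+0.836747
r₁ = λ·B[:,0] = (+0.96892,-0.01164,-0.24709); r₂ = λ·B[:,1] = (+0.06450,+0.97623,+0.20694)
r₃ = r₁×r₂ = (+0.23881,-0.21644,+0.94664); SVD([r₁ r₂ r₃]) → R = UVᵀ:
  R  [+0.96892 +0.06450 +0.23881]
  R  [-0.01164 +0.97623 -0.21644]
  R  [-0.24709 +0.20694 +0.94664]
t = (+0.13675, +0.14219, +0.83675) m
tr R = 2.891785; θ = arccos((tr R − 1)/2) = 0.330462 rad = 18.934°
axis k = ((R−Rᵀ)₃₂, (R−Rᵀ)₁₃, (R−Rᵀ)₂₁) / (2 sinθ) = (+0.652402, +0.748736, -0.117325)
rvec = θ·k = (+0.215594, +0.247429, -0.038771)

rvec=(0.2156, 0.2474, -0.0388) tvec=(0.1368, 0.1422, 0.8367)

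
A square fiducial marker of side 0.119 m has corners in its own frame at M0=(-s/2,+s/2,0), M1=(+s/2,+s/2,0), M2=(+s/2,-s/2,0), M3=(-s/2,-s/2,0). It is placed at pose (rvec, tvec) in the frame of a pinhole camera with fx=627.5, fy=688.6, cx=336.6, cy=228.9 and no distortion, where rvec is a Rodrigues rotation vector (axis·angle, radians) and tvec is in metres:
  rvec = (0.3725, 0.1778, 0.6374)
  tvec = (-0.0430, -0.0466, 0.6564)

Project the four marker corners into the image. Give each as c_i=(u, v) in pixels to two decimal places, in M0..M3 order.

c0=(223.90, 189.75) c1=(310.25, 263.20) c2=(373.03, 169.47) c3=(279.79, 91.48)

Intrinsics K: fx=627.5, fy=688.6, cx=336.6, cy=228.9
Marker side s = 0.119 m; corners in marker frame (Z=0):
  M0 = (-0.0595, +0.0595, 0)
  M1 = (+0.0595, +0.0595, 0)
  M2 = (+0.0595, -0.0595, 0)
  M3 = (-0.0595, -0.0595, 0)
rvec = (0.3725, 0.1778, 0.6374), |rvec| = θ = 0.75937 rad = 43.509°
Rodrigues: sinθ=0.68847, 1−cosθ=0.27473; R = I + sinθ·[k]× + (1−cosθ)·[k]×²:
    [+0.79138 -0.54633 +0.27432]
    [+0.60944 +0.74033 -0.28372]
    [-0.04808 +0.39171 +0.91883]
t = (-0.0430, -0.0466, 0.6564) m
M0: Pc = R·M0+t = (-0.12259, -0.03881, +0.68257); u = 627.5·(-0.12259)/0.68257 + 336.6 = 223.8971, v = 688.6·(-0.03881)/0.68257 + 228.9 = 189.7450
M1: Pc = R·M1+t = (-0.02842, +0.03371, +0.67685); u = 627.5·(-0.02842)/0.67685 + 336.6 = 310.2522, v = 688.6·(+0.03371)/0.67685 + 228.9 = 263.1965
M2: Pc = R·M2+t = (+0.03659, -0.05439, +0.63023); u = 627.5·(+0.03659)/0.63023 + 336.6 = 373.0347, v = 688.6·(-0.05439)/0.63023 + 228.9 = 169.4749
M3: Pc = R·M3+t = (-0.05758, -0.12691, +0.63595); u = 627.5·(-0.05758)/0.63595 + 336.6 = 279.7852, v = 688.6·(-0.12691)/0.63595 + 228.9 = 91.4828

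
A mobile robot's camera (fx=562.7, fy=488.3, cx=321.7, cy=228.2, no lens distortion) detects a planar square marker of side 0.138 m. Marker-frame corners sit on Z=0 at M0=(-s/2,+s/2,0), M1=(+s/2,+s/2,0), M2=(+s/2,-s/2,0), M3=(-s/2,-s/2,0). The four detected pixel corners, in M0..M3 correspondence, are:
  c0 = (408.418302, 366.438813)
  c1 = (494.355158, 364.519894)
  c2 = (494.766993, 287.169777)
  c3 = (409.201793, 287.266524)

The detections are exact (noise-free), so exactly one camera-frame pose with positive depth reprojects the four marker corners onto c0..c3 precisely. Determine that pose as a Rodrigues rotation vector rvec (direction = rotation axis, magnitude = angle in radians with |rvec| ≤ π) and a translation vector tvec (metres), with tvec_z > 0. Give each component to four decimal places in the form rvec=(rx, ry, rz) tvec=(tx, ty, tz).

rvec=(-0.0252, -0.1464, 0.0146) tvec=(0.2007, 0.1738, 0.8653)

Intrinsics K: fx=562.7, fy=488.3, cx=321.7, cy=228.2
Marker side s = 0.138 m; corners in marker frame (Z=0):
  M0 = (-0.0690, +0.0690, 0)
  M1 = (+0.0690, +0.0690, 0)
  M2 = (+0.0690, -0.0690, 0)
  M3 = (-0.0690, -0.0690, 0)
Detected image corners:
  c0 = (408.418302, 366.438813) px
  c1 = (494.355158, 364.519894) px
  c2 = (494.766993, 287.169777) px
  c3 = (409.201793, 287.266524) px
Planar DLT: solve 8×8 A·h = b for H (H[2,2]=1):
  H  [+697.41349 -17.97129 +452.18417]
  H  [+47.64478 +557.16682 +326.26127]
  H  [+0.16833 -0.03023 +1.00000]
B = K⁻¹H; ‖b₁‖=1.155651, ‖b₂‖=1.155651; λ = 2/(‖b₁‖+‖b₂‖) = 0.865313, sign → tz>0 ⇒ λ=+0.865313
r₁ = λ·B[:,0] = (+0.98920,+0.01636,+0.14566); r₂ = λ·B[:,1] = (-0.01268,+0.99958,-0.02616)
r₃ = r₁×r₂ = (-0.14602,+0.02403,+0.98899); SVD([r₁ r₂ r₃]) → R = UVᵀ:
  R  [+0.98920 -0.01268 -0.14602]
  R  [+0.01636 +0.99958 +0.02403]
  R  [+0.14566 -0.02616 +0.98899]
t = (+0.20066, +0.17377, +0.86531) m
tr R = 2.977766; θ = arccos((tr R − 1)/2) = 0.149249 rad = 8.551°
axis k = ((R−Rᵀ)₃₂, (R−Rᵀ)₁₃, (R−Rᵀ)₂₁) / (2 sinθ) = (-0.168780, -0.980805, +0.097647)
rvec = θ·k = (-0.025190, -0.146384, +0.014574)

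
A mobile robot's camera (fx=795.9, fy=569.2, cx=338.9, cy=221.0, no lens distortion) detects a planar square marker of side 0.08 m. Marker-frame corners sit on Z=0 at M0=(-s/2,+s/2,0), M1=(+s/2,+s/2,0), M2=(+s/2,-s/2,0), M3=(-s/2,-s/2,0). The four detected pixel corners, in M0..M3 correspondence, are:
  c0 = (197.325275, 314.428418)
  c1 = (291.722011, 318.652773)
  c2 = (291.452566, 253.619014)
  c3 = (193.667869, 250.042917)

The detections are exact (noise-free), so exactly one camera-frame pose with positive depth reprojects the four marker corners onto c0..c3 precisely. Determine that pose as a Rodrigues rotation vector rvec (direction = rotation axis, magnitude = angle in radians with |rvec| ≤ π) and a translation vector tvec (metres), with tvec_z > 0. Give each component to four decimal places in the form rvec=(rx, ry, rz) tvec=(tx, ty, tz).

rvec=(0.2921, 0.1050, 0.0301) tvec=(-0.0782, 0.0729, 0.6511)

Intrinsics K: fx=795.9, fy=569.2, cx=338.9, cy=221.0
Marker side s = 0.08 m; corners in marker frame (Z=0):
  M0 = (-0.0400, +0.0400, 0)
  M1 = (+0.0400, +0.0400, 0)
  M2 = (+0.0400, -0.0400, 0)
  M3 = (-0.0400, -0.0400, 0)
Detected image corners:
  c0 = (197.325275, 314.428418) px
  c1 = (291.722011, 318.652773) px
  c2 = (291.452566, 253.619014) px
  c3 = (193.667869, 250.042917) px
Planar DLT: solve 8×8 A·h = b for H (H[2,2]=1):
  H  [+1163.74570 +132.76266 +243.26729]
  H  [+5.63556 +934.97581 +284.74833]
  H  [-0.15198 +0.44383 +1.00000]
B = K⁻¹H; ‖b₁‖=1.535979, ‖b₂‖=1.535979; λ = 2/(‖b₁‖+‖b₂‖) = 0.651051, sign → tz>0 ⇒ λ=+0.651051
r₁ = λ·B[:,0] = (+0.99408,+0.04486,-0.09894); r₂ = λ·B[:,1] = (-0.01444,+0.95723,+0.28896)
r₃ = r₁×r₂ = (+0.10768,-0.28582,+0.95222); SVD([r₁ r₂ r₃]) → R = UVᵀ:
  R  [+0.99408 -0.01444 +0.10768]
  R  [+0.04486 +0.95723 -0.28582]
  R  [-0.09894 +0.28896 +0.95222]
t = (-0.07823, +0.07292, +0.65105) m
tr R = 2.903531; θ = arccos((tr R − 1)/2) = 0.311857 rad = 17.868°
axis k = ((R−Rᵀ)₃₂, (R−Rᵀ)₁₃, (R−Rᵀ)₂₁) / (2 sinθ) = (+0.936639, +0.336703, +0.096636)
rvec = θ·k = (+0.292098, +0.105003, +0.030137)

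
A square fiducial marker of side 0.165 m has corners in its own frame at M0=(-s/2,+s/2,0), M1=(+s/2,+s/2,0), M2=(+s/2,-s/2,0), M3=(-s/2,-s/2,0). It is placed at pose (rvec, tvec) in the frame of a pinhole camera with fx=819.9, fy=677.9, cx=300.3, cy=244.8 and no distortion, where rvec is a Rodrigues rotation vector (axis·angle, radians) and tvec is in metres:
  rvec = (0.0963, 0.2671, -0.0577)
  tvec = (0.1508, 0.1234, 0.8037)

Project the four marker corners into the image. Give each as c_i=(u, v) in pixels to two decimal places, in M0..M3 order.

c0=(376.21, 414.93) c1=(545.55, 418.15) c2=(537.94, 277.86) c3=(366.03, 282.12)

Intrinsics K: fx=819.9, fy=677.9, cx=300.3, cy=244.8
Marker side s = 0.165 m; corners in marker frame (Z=0):
  M0 = (-0.0825, +0.0825, 0)
  M1 = (+0.0825, +0.0825, 0)
  M2 = (+0.0825, -0.0825, 0)
  M3 = (-0.0825, -0.0825, 0)
rvec = (0.0963, 0.2671, -0.0577), |rvec| = θ = 0.28973 rad = 16.600°
Rodrigues: sinθ=0.28570, 1−cosθ=0.04168; R = I + sinθ·[k]× + (1−cosθ)·[k]×²:
    [+0.96292 +0.06967 +0.26062]
    [-0.04412 +0.99374 -0.10261]
    [-0.26614 +0.08731 +0.95997]
t = (0.1508, 0.1234, 0.8037) m
M0: Pc = R·M0+t = (+0.07711, +0.20902, +0.83286); u = 819.9·(+0.07711)/0.83286 + 300.3 = 376.2065, v = 677.9·(+0.20902)/0.83286 + 244.8 = 414.9337
M1: Pc = R·M1+t = (+0.23599, +0.20174, +0.78895); u = 819.9·(+0.23599)/0.78895 + 300.3 = 545.5476, v = 677.9·(+0.20174)/0.78895 + 244.8 = 418.1475
M2: Pc = R·M2+t = (+0.22449, +0.03778, +0.77454); u = 819.9·(+0.22449)/0.77454 + 300.3 = 537.9407, v = 677.9·(+0.03778)/0.77454 + 244.8 = 277.8626
M3: Pc = R·M3+t = (+0.06561, +0.04506, +0.81845); u = 819.9·(+0.06561)/0.81845 + 300.3 = 366.0271, v = 677.9·(+0.04506)/0.81845 + 244.8 = 282.1190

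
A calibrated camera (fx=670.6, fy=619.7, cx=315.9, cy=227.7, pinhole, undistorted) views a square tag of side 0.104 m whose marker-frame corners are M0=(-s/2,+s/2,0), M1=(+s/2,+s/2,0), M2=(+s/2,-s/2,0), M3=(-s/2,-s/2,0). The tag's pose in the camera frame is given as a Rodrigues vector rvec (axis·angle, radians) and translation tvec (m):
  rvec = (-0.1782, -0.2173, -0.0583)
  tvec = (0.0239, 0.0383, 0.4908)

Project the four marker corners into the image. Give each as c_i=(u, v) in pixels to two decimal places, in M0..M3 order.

Intrinsics K: fx=670.6, fy=619.7, cx=315.9, cy=227.7
Marker side s = 0.104 m; corners in marker frame (Z=0):
  M0 = (-0.0520, +0.0520, 0)
  M1 = (+0.0520, +0.0520, 0)
  M2 = (+0.0520, -0.0520, 0)
  M3 = (-0.0520, -0.0520, 0)
rvec = (-0.1782, -0.2173, -0.0583), |rvec| = θ = 0.28701 rad = 16.444°
Rodrigues: sinθ=0.28308, 1−cosθ=0.04090; R = I + sinθ·[k]× + (1−cosθ)·[k]×²:
    [+0.97486 +0.07673 -0.20917]
    [-0.03827 +0.98254 +0.18205]
    [+0.21949 -0.16947 +0.96078]
t = (0.0239, 0.0383, 0.4908) m
M0: Pc = R·M0+t = (-0.02280, +0.09138, +0.47057); u = 670.6·(-0.02280)/0.47057 + 315.9 = 283.4043, v = 619.7·(+0.09138)/0.47057 + 227.7 = 348.0418
M1: Pc = R·M1+t = (+0.07858, +0.08740, +0.49340); u = 670.6·(+0.07858)/0.49340 + 315.9 = 422.7052, v = 619.7·(+0.08740)/0.49340 + 227.7 = 337.4749
M2: Pc = R·M2+t = (+0.07060, -0.01478, +0.51103); u = 670.6·(+0.07060)/0.51103 + 315.9 = 408.5495, v = 619.7·(-0.01478)/0.51103 + 227.7 = 209.7739
M3: Pc = R·M3+t = (-0.03078, -0.01080, +0.48820); u = 670.6·(-0.03078)/0.48820 + 315.9 = 273.6159, v = 619.7·(-0.01080)/0.48820 + 227.7 = 213.9884

c0=(283.40, 348.04) c1=(422.71, 337.47) c2=(408.55, 209.77) c3=(273.62, 213.99)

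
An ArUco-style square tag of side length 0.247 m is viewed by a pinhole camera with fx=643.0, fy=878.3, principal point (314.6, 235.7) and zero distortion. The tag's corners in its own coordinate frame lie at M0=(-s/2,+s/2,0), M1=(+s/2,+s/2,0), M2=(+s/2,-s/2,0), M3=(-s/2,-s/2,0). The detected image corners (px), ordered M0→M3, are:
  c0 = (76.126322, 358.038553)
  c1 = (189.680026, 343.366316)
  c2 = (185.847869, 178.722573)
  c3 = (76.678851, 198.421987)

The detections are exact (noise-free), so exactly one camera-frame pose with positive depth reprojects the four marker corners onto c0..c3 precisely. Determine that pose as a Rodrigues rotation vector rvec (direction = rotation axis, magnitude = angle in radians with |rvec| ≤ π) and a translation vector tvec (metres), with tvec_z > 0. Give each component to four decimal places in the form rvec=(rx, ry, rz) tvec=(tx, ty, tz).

rvec=(-0.2008, 0.1995, -0.0933) tvec=(-0.3757, 0.0487, 1.3166)

Intrinsics K: fx=643.0, fy=878.3, cx=314.6, cy=235.7
Marker side s = 0.247 m; corners in marker frame (Z=0):
  M0 = (-0.1235, +0.1235, 0)
  M1 = (+0.1235, +0.1235, 0)
  M2 = (+0.1235, -0.1235, 0)
  M3 = (-0.1235, -0.1235, 0)
Detected image corners:
  c0 = (76.126322, 358.038553) px
  c1 = (189.680026, 343.366316) px
  c2 = (185.847869, 178.722573) px
  c3 = (76.678851, 198.421987) px
Planar DLT: solve 8×8 A·h = b for H (H[2,2]=1):
  H  [+431.89974 -14.29535 +131.08942]
  H  [-108.12102 +613.80125 +268.21333]
  H  [-0.14221 -0.15731 +1.00000]
B = K⁻¹H; ‖b₁‖=0.759556, ‖b₂‖=0.759556; λ = 2/(‖b₁‖+‖b₂‖) = 1.316559, sign → tz>0 ⇒ λ=+1.316559
r₁ = λ·B[:,0] = (+0.97593,-0.11183,-0.18723); r₂ = λ·B[:,1] = (+0.07206,+0.97566,-0.20711)
r₃ = r₁×r₂ = (+0.20583,+0.18863,+0.96023); SVD([r₁ r₂ r₃]) → R = UVᵀ:
  R  [+0.97593 +0.07206 +0.20583]
  R  [-0.11183 +0.97566 +0.18863]
  R  [-0.18723 -0.20711 +0.96023]
t = (-0.37574, +0.04874, +1.31656) m
tr R = 2.911825; θ = arccos((tr R − 1)/2) = 0.298045 rad = 17.077°
axis k = ((R−Rᵀ)₃₂, (R−Rᵀ)₁₃, (R−Rᵀ)₂₁) / (2 sinθ) = (-0.673835, +0.669260, -0.313110)
rvec = θ·k = (-0.200833, +0.199469, -0.093321)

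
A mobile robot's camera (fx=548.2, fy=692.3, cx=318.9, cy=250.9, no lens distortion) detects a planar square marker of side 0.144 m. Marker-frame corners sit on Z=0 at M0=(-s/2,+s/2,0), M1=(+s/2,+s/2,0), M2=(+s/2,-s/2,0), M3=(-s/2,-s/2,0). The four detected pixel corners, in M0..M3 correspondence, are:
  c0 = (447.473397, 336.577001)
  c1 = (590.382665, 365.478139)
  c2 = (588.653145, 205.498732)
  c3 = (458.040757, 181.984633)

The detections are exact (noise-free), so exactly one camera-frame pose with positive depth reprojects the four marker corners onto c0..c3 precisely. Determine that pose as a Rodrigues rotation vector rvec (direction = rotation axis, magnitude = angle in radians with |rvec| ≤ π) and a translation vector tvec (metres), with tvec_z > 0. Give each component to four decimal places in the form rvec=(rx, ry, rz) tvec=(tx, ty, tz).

Intrinsics K: fx=548.2, fy=692.3, cx=318.9, cy=250.9
Marker side s = 0.144 m; corners in marker frame (Z=0):
  M0 = (-0.0720, +0.0720, 0)
  M1 = (+0.0720, +0.0720, 0)
  M2 = (+0.0720, -0.0720, 0)
  M3 = (-0.0720, -0.0720, 0)
Detected image corners:
  c0 = (447.473397, 336.577001) px
  c1 = (590.382665, 365.478139) px
  c2 = (588.653145, 205.498732) px
  c3 = (458.040757, 181.984633) px
Planar DLT: solve 8×8 A·h = b for H (H[2,2]=1):
  H  [+878.43771 -358.74123 +520.58226]
  H  [+144.89933 +920.83252 +268.69911]
  H  [-0.13309 -0.62871 +1.00000]
B = K⁻¹H; ‖b₁‖=1.704654, ‖b₂‖=1.704654; λ = 2/(‖b₁‖+‖b₂‖) = 0.586629, sign → tz>0 ⇒ λ=+0.586629
r₁ = λ·B[:,0] = (+0.98543,+0.15108,-0.07807); r₂ = λ·B[:,1] = (-0.16934,+0.91395,-0.36882)
r₃ = r₁×r₂ = (+0.01563,+0.37667,+0.92622); SVD([r₁ r₂ r₃]) → R = UVᵀ:
  R  [+0.98543 -0.16934 +0.01563]
  R  [+0.15108 +0.91395 +0.37667]
  R  [-0.07807 -0.36882 +0.92622]
t = (+0.21582, +0.01508, +0.58663) m
tr R = 2.825595; θ = arccos((tr R − 1)/2) = 0.420714 rad = 24.105°
axis k = ((R−Rᵀ)₃₂, (R−Rᵀ)₁₃, (R−Rᵀ)₂₁) / (2 sinθ) = (-0.912668, +0.114723, +0.392270)
rvec = θ·k = (-0.383972, +0.048265, +0.165033)

rvec=(-0.3840, 0.0483, 0.1650) tvec=(0.2158, 0.0151, 0.5866)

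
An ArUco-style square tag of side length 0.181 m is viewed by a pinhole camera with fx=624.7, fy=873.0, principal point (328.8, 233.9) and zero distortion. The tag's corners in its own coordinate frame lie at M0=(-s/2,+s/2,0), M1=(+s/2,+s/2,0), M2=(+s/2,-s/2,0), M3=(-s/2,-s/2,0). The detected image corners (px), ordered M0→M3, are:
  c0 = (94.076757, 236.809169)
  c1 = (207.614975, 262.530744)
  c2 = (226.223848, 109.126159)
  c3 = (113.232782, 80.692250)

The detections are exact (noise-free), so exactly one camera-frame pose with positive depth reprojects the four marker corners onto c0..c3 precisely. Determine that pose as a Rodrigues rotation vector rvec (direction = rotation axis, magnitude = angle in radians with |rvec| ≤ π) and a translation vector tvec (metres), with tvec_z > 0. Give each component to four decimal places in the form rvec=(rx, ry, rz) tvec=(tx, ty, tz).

Intrinsics K: fx=624.7, fy=873.0, cx=328.8, cy=233.9
Marker side s = 0.181 m; corners in marker frame (Z=0):
  M0 = (-0.0905, +0.0905, 0)
  M1 = (+0.0905, +0.0905, 0)
  M2 = (+0.0905, -0.0905, 0)
  M3 = (-0.0905, -0.0905, 0)
Detected image corners:
  c0 = (94.076757, 236.809169) px
  c1 = (207.614975, 262.530744) px
  c2 = (226.223848, 109.126159) px
  c3 = (113.232782, 80.692250) px
Planar DLT: solve 8×8 A·h = b for H (H[2,2]=1):
  H  [+641.57788 -105.95203 +160.80130]
  H  [+166.59922 +853.19930 +172.33865]
  H  [+0.09862 -0.01025 +1.00000]
B = K⁻¹H; ‖b₁‖=0.993779, ‖b₂‖=0.993779; λ = 2/(‖b₁‖+‖b₂‖) = 1.006260, sign → tz>0 ⇒ λ=+1.006260
r₁ = λ·B[:,0] = (+0.98121,+0.16544,+0.09924); r₂ = λ·B[:,1] = (-0.16524,+0.98620,-0.01031)
r₃ = r₁×r₂ = (-0.09958,-0.00628,+0.99501); SVD([r₁ r₂ r₃]) → R = UVᵀ:
  R  [+0.98121 -0.16524 -0.09958]
  R  [+0.16544 +0.98620 -0.00628]
  R  [+0.09924 -0.01031 +0.99501]
t = (-0.27061, -0.07096, +1.00626) m
tr R = 2.962424; θ = arccos((tr R − 1)/2) = 0.194151 rad = 11.124°
axis k = ((R−Rᵀ)₃₂, (R−Rᵀ)₁₃, (R−Rᵀ)₂₁) / (2 sinθ) = (-0.010450, -0.515242, +0.856981)
rvec = θ·k = (-0.002029, -0.100035, +0.166383)

rvec=(-0.0020, -0.1000, 0.1664) tvec=(-0.2706, -0.0710, 1.0063)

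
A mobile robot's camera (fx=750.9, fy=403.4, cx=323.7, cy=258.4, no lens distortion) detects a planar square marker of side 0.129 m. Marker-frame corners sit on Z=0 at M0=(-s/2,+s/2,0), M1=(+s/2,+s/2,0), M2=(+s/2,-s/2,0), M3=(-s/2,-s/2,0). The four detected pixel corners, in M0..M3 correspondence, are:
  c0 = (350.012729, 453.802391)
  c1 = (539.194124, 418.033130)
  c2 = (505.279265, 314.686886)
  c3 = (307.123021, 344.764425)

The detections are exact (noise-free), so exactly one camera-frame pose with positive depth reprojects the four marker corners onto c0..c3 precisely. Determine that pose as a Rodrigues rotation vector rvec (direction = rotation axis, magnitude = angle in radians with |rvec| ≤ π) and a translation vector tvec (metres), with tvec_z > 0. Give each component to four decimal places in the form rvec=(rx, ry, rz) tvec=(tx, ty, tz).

rvec=(0.0959, -0.2426, -0.2131) tvec=(0.0643, 0.1420, 0.4591)

Intrinsics K: fx=750.9, fy=403.4, cx=323.7, cy=258.4
Marker side s = 0.129 m; corners in marker frame (Z=0):
  M0 = (-0.0645, +0.0645, 0)
  M1 = (+0.0645, +0.0645, 0)
  M2 = (+0.0645, -0.0645, 0)
  M3 = (-0.0645, -0.0645, 0)
Detected image corners:
  c0 = (350.012729, 453.802391) px
  c1 = (539.194124, 418.033130) px
  c2 = (505.279265, 314.686886) px
  c3 = (307.123021, 344.764425) px
Planar DLT: solve 8×8 A·h = b for H (H[2,2]=1):
  H  [+1711.87305 +407.52901 +428.82542]
  H  [-65.57670 +922.33332 +383.18790]
  H  [+0.49635 +0.26081 +1.00000]
B = K⁻¹H; ‖b₁‖=2.178244, ‖b₂‖=2.178244; λ = 2/(‖b₁‖+‖b₂‖) = 0.459085, sign → tz>0 ⇒ λ=+0.459085
r₁ = λ·B[:,0] = (+0.94838,-0.22059,+0.22787); r₂ = λ·B[:,1] = (+0.19754,+0.97296,+0.11974)
r₃ = r₁×r₂ = (-0.24812,-0.06854,+0.96630); SVD([r₁ r₂ r₃]) → R = UVᵀ:
  R  [+0.94838 +0.19754 -0.24812]
  R  [-0.22059 +0.97296 -0.06854]
  R  [+0.22787 +0.11974 +0.96630]
t = (+0.06427, +0.14201, +0.45909) m
tr R = 2.887632; θ = arccos((tr R − 1)/2) = 0.336803 rad = 19.297°
axis k = ((R−Rᵀ)₃₂, (R−Rᵀ)₁₃, (R−Rᵀ)₂₁) / (2 sinθ) = (+0.284861, -0.720164, -0.632628)
rvec = θ·k = (+0.095942, -0.242553, -0.213071)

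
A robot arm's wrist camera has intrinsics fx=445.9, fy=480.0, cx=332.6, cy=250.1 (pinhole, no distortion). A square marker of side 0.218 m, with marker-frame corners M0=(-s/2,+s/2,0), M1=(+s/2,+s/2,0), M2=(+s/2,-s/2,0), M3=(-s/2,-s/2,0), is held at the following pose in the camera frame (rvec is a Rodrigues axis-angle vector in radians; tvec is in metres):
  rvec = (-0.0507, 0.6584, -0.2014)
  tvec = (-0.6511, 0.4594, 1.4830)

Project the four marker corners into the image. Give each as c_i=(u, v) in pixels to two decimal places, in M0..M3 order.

Intrinsics K: fx=445.9, fy=480.0, cx=332.6, cy=250.1
Marker side s = 0.218 m; corners in marker frame (Z=0):
  M0 = (-0.1090, +0.1090, 0)
  M1 = (+0.1090, +0.1090, 0)
  M2 = (+0.1090, -0.1090, 0)
  M3 = (-0.1090, -0.1090, 0)
rvec = (-0.0507, 0.6584, -0.2014), |rvec| = θ = 0.69038 rad = 39.556°
Rodrigues: sinθ=0.63683, 1−cosθ=0.22900; R = I + sinθ·[k]× + (1−cosθ)·[k]×²:
    [+0.77224 +0.16974 +0.61224]
    [-0.20182 +0.97928 -0.01694]
    [-0.60243 -0.11048 +0.79049]
t = (-0.6511, 0.4594, 1.4830) m
M0: Pc = R·M0+t = (-0.71677, +0.58814, +1.53662); u = 445.9·(-0.71677)/1.53662 + 332.6 = 124.6056, v = 480.0·(+0.58814)/1.53662 + 250.1 = 433.8190
M1: Pc = R·M1+t = (-0.54842, +0.54414, +1.40529); u = 445.9·(-0.54842)/1.40529 + 332.6 = 158.5849, v = 480.0·(+0.54414)/1.40529 + 250.1 = 435.9606
M2: Pc = R·M2+t = (-0.58543, +0.33066, +1.42938); u = 445.9·(-0.58543)/1.42938 + 332.6 = 149.9736, v = 480.0·(+0.33066)/1.42938 + 250.1 = 361.1394
M3: Pc = R·M3+t = (-0.75378, +0.37466, +1.56071); u = 445.9·(-0.75378)/1.56071 + 332.6 = 117.2432, v = 480.0·(+0.37466)/1.56071 + 250.1 = 365.3268

c0=(124.61, 433.82) c1=(158.58, 435.96) c2=(149.97, 361.14) c3=(117.24, 365.33)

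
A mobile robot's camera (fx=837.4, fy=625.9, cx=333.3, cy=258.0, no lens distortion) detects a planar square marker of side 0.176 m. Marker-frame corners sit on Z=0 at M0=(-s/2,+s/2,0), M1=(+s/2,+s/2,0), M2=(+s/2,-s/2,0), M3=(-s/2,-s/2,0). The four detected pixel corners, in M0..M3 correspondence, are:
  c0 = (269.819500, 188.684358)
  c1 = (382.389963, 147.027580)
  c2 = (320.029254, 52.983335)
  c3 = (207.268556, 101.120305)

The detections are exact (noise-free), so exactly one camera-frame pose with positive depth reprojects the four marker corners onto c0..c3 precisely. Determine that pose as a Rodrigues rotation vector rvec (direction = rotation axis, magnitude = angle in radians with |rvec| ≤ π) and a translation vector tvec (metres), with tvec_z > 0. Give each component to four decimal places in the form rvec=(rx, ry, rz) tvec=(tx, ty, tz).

rvec=(0.2858, 0.3043, -0.4433) tvec=(-0.0520, -0.2367, 1.1040)

Intrinsics K: fx=837.4, fy=625.9, cx=333.3, cy=258.0
Marker side s = 0.176 m; corners in marker frame (Z=0):
  M0 = (-0.0880, +0.0880, 0)
  M1 = (+0.0880, +0.0880, 0)
  M2 = (+0.0880, -0.0880, 0)
  M3 = (-0.0880, -0.0880, 0)
Detected image corners:
  c0 = (269.819500, 188.684358) px
  c1 = (382.389963, 147.027580) px
  c2 = (320.029254, 52.983335) px
  c3 = (207.268556, 101.120305) px
Planar DLT: solve 8×8 A·h = b for H (H[2,2]=1):
  H  [+547.38962 +409.12058 +293.82312]
  H  [-293.31303 +537.94867 +123.81019]
  H  [-0.31453 +0.18395 +1.00000]
B = K⁻¹H; ‖b₁‖=0.905794, ‖b₂‖=0.905794; λ = 2/(‖b₁‖+‖b₂‖) = 1.104003, sign → tz>0 ⇒ λ=+1.104003
r₁ = λ·B[:,0] = (+0.85987,-0.37423,-0.34724); r₂ = λ·B[:,1] = (+0.45854,+0.86516,+0.20308)
r₃ = r₁×r₂ = (+0.22442,-0.33385,+0.91552); SVD([r₁ r₂ r₃]) → R = UVᵀ:
  R  [+0.85987 +0.45854 +0.22442]
  R  [-0.37423 +0.86516 -0.33385]
  R  [-0.34724 +0.20308 +0.91552]
t = (-0.05205, -0.23669, +1.10400) m
tr R = 2.640550; θ = arccos((tr R − 1)/2) = 0.608905 rad = 34.888°
axis k = ((R−Rᵀ)₃₂, (R−Rᵀ)₁₃, (R−Rᵀ)₂₁) / (2 sinθ) = (+0.469371, +0.499727, -0.727986)
rvec = θ·k = (+0.285802, +0.304286, -0.443275)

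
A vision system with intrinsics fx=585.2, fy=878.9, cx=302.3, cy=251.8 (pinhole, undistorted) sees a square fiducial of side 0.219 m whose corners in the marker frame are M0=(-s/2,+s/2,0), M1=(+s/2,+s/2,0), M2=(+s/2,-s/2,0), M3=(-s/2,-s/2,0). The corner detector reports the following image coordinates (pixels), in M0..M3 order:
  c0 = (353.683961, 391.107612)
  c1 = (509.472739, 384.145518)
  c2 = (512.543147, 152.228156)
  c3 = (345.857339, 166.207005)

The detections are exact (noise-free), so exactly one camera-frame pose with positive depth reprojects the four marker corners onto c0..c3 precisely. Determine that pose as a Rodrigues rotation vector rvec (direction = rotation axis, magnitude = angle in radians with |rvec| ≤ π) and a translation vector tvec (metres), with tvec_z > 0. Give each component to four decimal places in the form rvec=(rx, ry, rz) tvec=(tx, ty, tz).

Intrinsics K: fx=585.2, fy=878.9, cx=302.3, cy=251.8
Marker side s = 0.219 m; corners in marker frame (Z=0):
  M0 = (-0.1095, +0.1095, 0)
  M1 = (+0.1095, +0.1095, 0)
  M2 = (+0.1095, -0.1095, 0)
  M3 = (-0.1095, -0.1095, 0)
Detected image corners:
  c0 = (353.683961, 391.107612) px
  c1 = (509.472739, 384.145518) px
  c2 = (512.543147, 152.228156) px
  c3 = (345.857339, 166.207005) px
Planar DLT: solve 8×8 A·h = b for H (H[2,2]=1):
  H  [+681.15010 +144.82135 +429.31705]
  H  [-81.72865 +1127.62915 +277.37676]
  H  [-0.12604 +0.31046 +1.00000]
B = K⁻¹H; ‖b₁‖=1.236826, ‖b₂‖=1.236826; λ = 2/(‖b₁‖+‖b₂‖) = 0.808521, sign → tz>0 ⇒ λ=+0.808521
r₁ = λ·B[:,0] = (+0.99373,-0.04599,-0.10191); r₂ = λ·B[:,1] = (+0.07042,+0.96542,+0.25101)
r₃ = r₁×r₂ = (+0.08684,-0.25662,+0.96260); SVD([r₁ r₂ r₃]) → R = UVᵀ:
  R  [+0.99373 +0.07042 +0.08684]
  R  [-0.04599 +0.96542 -0.25662]
  R  [-0.10191 +0.25101 +0.96260]
t = (+0.17549, +0.02353, +0.80852) m
tr R = 2.921753; θ = arccos((tr R − 1)/2) = 0.280647 rad = 16.080°
axis k = ((R−Rᵀ)₃₂, (R−Rᵀ)₁₃, (R−Rᵀ)₂₁) / (2 sinθ) = (+0.916376, +0.340730, -0.210139)
rvec = θ·k = (+0.257178, +0.095625, -0.058975)

rvec=(0.2572, 0.0956, -0.0590) tvec=(0.1755, 0.0235, 0.8085)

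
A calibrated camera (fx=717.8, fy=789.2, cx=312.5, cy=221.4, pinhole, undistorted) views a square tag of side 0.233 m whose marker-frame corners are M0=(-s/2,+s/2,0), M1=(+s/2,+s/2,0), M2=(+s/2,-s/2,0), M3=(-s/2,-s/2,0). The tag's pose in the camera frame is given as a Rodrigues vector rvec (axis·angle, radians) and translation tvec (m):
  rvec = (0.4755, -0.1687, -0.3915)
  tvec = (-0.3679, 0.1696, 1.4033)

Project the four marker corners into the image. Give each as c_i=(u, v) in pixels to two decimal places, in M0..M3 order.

c0=(96.74, 391.02) c1=(203.07, 338.52) c2=(153.83, 237.33) c3=(38.12, 292.98)

Intrinsics K: fx=717.8, fy=789.2, cx=312.5, cy=221.4
Marker side s = 0.233 m; corners in marker frame (Z=0):
  M0 = (-0.1165, +0.1165, 0)
  M1 = (+0.1165, +0.1165, 0)
  M2 = (+0.1165, -0.1165, 0)
  M3 = (-0.1165, -0.1165, 0)
rvec = (0.4755, -0.1687, -0.3915), |rvec| = θ = 0.63862 rad = 36.590°
Rodrigues: sinθ=0.59609, 1−cosθ=0.19708; R = I + sinθ·[k]× + (1−cosθ)·[k]×²:
    [+0.91218 +0.32666 -0.24742]
    [-0.40419 +0.81667 -0.41192]
    [+0.06751 +0.47575 +0.87699]
t = (-0.3679, 0.1696, 1.4033) m
M0: Pc = R·M0+t = (-0.43611, +0.31183, +1.45086); u = 717.8·(-0.43611)/1.45086 + 312.5 = 96.7371, v = 789.2·(+0.31183)/1.45086 + 221.4 = 391.0212
M1: Pc = R·M1+t = (-0.22357, +0.21765, +1.46659); u = 717.8·(-0.22357)/1.46659 + 312.5 = 203.0747, v = 789.2·(+0.21765)/1.46659 + 221.4 = 338.5240
M2: Pc = R·M2+t = (-0.29969, +0.02737, +1.35574); u = 717.8·(-0.29969)/1.35574 + 312.5 = 153.8298, v = 789.2·(+0.02737)/1.35574 + 221.4 = 237.3322
M3: Pc = R·M3+t = (-0.51223, +0.12155, +1.34001); u = 717.8·(-0.51223)/1.34001 + 312.5 = 38.1177, v = 789.2·(+0.12155)/1.34001 + 221.4 = 292.9844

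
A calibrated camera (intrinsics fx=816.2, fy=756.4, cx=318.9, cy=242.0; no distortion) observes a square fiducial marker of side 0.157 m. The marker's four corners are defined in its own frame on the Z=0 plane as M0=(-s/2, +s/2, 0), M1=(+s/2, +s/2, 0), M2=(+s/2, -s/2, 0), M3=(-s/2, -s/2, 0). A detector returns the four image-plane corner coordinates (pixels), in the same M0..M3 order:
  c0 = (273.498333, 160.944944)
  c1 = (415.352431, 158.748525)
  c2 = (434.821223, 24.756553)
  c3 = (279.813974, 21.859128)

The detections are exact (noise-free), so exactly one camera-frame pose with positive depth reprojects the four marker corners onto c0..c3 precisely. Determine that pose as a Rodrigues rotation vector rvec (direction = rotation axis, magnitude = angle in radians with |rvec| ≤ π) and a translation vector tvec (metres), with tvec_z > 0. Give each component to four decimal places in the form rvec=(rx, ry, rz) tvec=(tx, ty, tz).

rvec=(0.5198, -0.2052, 0.0149) tvec=(0.0340, -0.1637, 0.8405)

Intrinsics K: fx=816.2, fy=756.4, cx=318.9, cy=242.0
Marker side s = 0.157 m; corners in marker frame (Z=0):
  M0 = (-0.0785, +0.0785, 0)
  M1 = (+0.0785, +0.0785, 0)
  M2 = (+0.0785, -0.0785, 0)
  M3 = (-0.0785, -0.0785, 0)
Detected image corners:
  c0 = (273.498333, 160.944944) px
  c1 = (415.352431, 158.748525) px
  c2 = (434.821223, 24.756553) px
  c3 = (279.813974, 21.859128) px
Planar DLT: solve 8×8 A·h = b for H (H[2,2]=1):
  H  [+1026.34337 +122.34425 +351.95113]
  H  [+23.11103 +922.94047 +94.71529]
  H  [+0.23612 +0.58493 +1.00000]
B = K⁻¹H; ‖b₁‖=1.189744, ‖b₂‖=1.189744; λ = 2/(‖b₁‖+‖b₂‖) = 0.840517, sign → tz>0 ⇒ λ=+0.840517
r₁ = λ·B[:,0] = (+0.97938,-0.03781,+0.19846); r₂ = λ·B[:,1] = (-0.06610,+0.86828,+0.49165)
r₃ = r₁×r₂ = (-0.19091,-0.49463,+0.84788); SVD([r₁ r₂ r₃]) → R = UVᵀ:
  R  [+0.97938 -0.06610 -0.19091]
  R  [-0.03781 +0.86828 -0.49463]
  R  [+0.19846 +0.49165 +0.84788]
t = (+0.03404, -0.16366, +0.84052) m
tr R = 2.695537; θ = arccos((tr R − 1)/2) = 0.559033 rad = 32.030°
axis k = ((R−Rᵀ)₃₂, (R−Rᵀ)₁₃, (R−Rᵀ)₂₁) / (2 sinθ) = (+0.929805, -0.367085, +0.026669)
rvec = θ·k = (+0.519791, -0.205213, +0.014909)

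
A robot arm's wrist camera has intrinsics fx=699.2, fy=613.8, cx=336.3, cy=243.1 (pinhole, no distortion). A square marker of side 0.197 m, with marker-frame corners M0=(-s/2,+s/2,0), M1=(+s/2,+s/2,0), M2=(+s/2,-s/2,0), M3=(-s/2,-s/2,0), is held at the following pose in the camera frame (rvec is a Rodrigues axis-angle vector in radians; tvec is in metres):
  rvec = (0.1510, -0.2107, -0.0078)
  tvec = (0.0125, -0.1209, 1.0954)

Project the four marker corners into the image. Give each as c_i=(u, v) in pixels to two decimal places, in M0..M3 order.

Intrinsics K: fx=699.2, fy=613.8, cx=336.3, cy=243.1
Marker side s = 0.197 m; corners in marker frame (Z=0):
  M0 = (-0.0985, +0.0985, 0)
  M1 = (+0.0985, +0.0985, 0)
  M2 = (+0.0985, -0.0985, 0)
  M3 = (-0.0985, -0.0985, 0)
rvec = (0.1510, -0.2107, -0.0078), |rvec| = θ = 0.25934 rad = 14.859°
Rodrigues: sinθ=0.25644, 1−cosθ=0.03344; R = I + sinθ·[k]× + (1−cosθ)·[k]×²:
    [+0.97790 -0.00811 -0.20893]
    [-0.02353 +0.98863 -0.14850]
    [+0.20776 +0.15013 +0.96659]
t = (0.0125, -0.1209, 1.0954) m
M0: Pc = R·M0+t = (-0.08462, -0.02120, +1.08972); u = 699.2·(-0.08462)/1.08972 + 336.3 = 282.0044, v = 613.8·(-0.02120)/1.08972 + 243.1 = 231.1578
M1: Pc = R·M1+t = (+0.10802, -0.02584, +1.13065); u = 699.2·(+0.10802)/1.13065 + 336.3 = 403.1027, v = 613.8·(-0.02584)/1.13065 + 243.1 = 229.0735
M2: Pc = R·M2+t = (+0.10962, -0.22060, +1.10108); u = 699.2·(+0.10962)/1.10108 + 336.3 = 405.9111, v = 613.8·(-0.22060)/1.10108 + 243.1 = 120.1265
M3: Pc = R·M3+t = (-0.08302, -0.21596, +1.06015); u = 699.2·(-0.08302)/1.06015 + 336.3 = 281.5429, v = 613.8·(-0.21596)/1.06015 + 243.1 = 118.0629

c0=(282.00, 231.16) c1=(403.10, 229.07) c2=(405.91, 120.13) c3=(281.54, 118.06)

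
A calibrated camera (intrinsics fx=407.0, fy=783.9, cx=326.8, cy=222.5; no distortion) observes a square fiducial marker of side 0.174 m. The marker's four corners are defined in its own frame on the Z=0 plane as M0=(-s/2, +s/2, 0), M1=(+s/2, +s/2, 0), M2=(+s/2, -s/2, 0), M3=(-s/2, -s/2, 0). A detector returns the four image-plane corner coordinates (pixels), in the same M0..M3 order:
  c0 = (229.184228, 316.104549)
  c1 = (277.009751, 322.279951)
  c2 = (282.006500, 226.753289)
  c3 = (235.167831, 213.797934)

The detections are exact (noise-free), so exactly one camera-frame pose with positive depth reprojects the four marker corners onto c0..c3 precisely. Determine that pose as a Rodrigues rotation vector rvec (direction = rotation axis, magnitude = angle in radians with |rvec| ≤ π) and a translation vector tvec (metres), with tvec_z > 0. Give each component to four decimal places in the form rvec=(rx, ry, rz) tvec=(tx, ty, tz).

rvec=(-0.0718, -0.5917, 0.1164) tvec=(-0.2371, 0.0827, 1.3764)

Intrinsics K: fx=407.0, fy=783.9, cx=326.8, cy=222.5
Marker side s = 0.174 m; corners in marker frame (Z=0):
  M0 = (-0.0870, +0.0870, 0)
  M1 = (+0.0870, +0.0870, 0)
  M2 = (+0.0870, -0.0870, 0)
  M3 = (-0.0870, -0.0870, 0)
Detected image corners:
  c0 = (229.184228, 316.104549) px
  c1 = (277.009751, 322.279951) px
  c2 = (282.006500, 226.753289) px
  c3 = (235.167831, 213.797934) px
Planar DLT: solve 8×8 A·h = b for H (H[2,2]=1):
  H  [+374.60051 -50.20984 +256.68524]
  H  [+163.26352 +548.03226 +269.58534]
  H  [+0.40101 -0.07331 +1.00000]
B = K⁻¹H; ‖b₁‖=0.726510, ‖b₂‖=0.726510; λ = 2/(‖b₁‖+‖b₂‖) = 1.376443, sign → tz>0 ⇒ λ=+1.376443
r₁ = λ·B[:,0] = (+0.82367,+0.13000,+0.55197); r₂ = λ·B[:,1] = (-0.08878,+0.99093,-0.10091)
r₃ = r₁×r₂ = (-0.56008,+0.03411,+0.82774); SVD([r₁ r₂ r₃]) → R = UVᵀ:
  R  [+0.82367 -0.08878 -0.56008]
  R  [+0.13000 +0.99093 +0.03411]
  R  [+0.55197 -0.10091 +0.82774]
t = (-0.23712, +0.08268, +1.37644) m
tr R = 2.642334; θ = arccos((tr R − 1)/2) = 0.607343 rad = 34.798°
axis k = ((R−Rᵀ)₃₂, (R−Rᵀ)₁₃, (R−Rᵀ)₂₁) / (2 sinθ) = (-0.118295, -0.974301, +0.191686)
rvec = θ·k = (-0.071846, -0.591735, +0.116419)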